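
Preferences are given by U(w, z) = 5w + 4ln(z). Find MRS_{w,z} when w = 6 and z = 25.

MU_w = 5, MU_z = 4/z.
MRS = 5 ÷ (4/z).
At (6, 25): MRS = 31.25.
The indifference curve has slope −31.25 at this bundle.

MRS = 31.25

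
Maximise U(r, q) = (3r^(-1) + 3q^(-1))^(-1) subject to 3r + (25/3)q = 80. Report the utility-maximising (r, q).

r* = 10, q* = 6

For CES with ρ = -1, MRS = (q/r)^2.
Tangency: set MRS = p_r/p_q = 3/(25/3) = 9/25.
So (q/r)^2 = 9/25; taking the square root, q/r = 0.6, i.e. q = 0.6·r.
Substitute into the budget 3·r + (25/3)·q = 80: 8·r = 80, so r* = 10 and q* = 0.6·10 = 6.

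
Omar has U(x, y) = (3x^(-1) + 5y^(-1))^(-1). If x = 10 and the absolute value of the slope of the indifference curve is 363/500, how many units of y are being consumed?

For CES with ρ = -1, MRS = (3/5)·(y/x)^2.
Setting (3/5)·(y/10)^2 = 363/500 gives (y/10)^2 = 121/100, so y/10 = 1.1 and y = 11.

y = 11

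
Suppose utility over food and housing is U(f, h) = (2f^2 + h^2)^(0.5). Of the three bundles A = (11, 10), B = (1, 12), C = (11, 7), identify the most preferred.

Evaluate utility at each bundle:
U(A) = 18.493.
U(B) = 12.083.
U(C) = 17.059.
Highest utility is A, so A ≻ C ≻ B.

Bundle A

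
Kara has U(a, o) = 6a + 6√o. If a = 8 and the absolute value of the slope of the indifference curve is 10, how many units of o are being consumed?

o = 25

MU_a = 6, MU_o = 6/(2√o).
MRS = 6 ÷ (6/(2√o)).
MRS depends only on o: 2·√o = 10 ⇒ √o = 10/2 = 5 ⇒ o = 25.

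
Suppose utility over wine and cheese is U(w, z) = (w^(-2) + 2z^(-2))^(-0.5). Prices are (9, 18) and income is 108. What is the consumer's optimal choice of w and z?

w* = 4, z* = 4

For CES with ρ = -2, MRS = (1/2)·(z/w)^3.
Tangency: set MRS = p_w/p_z = 9/18 = 0.5.
So (z/w)^3 = 1; taking the cube root, z/w = 1, i.e. z = w.
Substitute into the budget 9·w + 18·z = 108: 27·w = 108, so w* = 4 and z* = 4.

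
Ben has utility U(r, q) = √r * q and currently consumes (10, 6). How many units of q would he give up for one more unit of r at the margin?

MU_r = 0.5·r^(-0.5)·q and MU_q = √r.
MRS = MU_r/MU_q = (0.5)·q/r.
At (10, 6): MRS = 0.3.
So at (10, 6) the consumer would give up 0.3 units of q for one more unit of r.

MRS = 0.3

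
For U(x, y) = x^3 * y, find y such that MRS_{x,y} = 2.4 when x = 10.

MU_x = 3·x^2·y and MU_y = x^3.
MRS = MU_x/MU_y = (3/1)·y/x.
Substitute x = 10: MRS = y/(10/3). Setting y/(10/3) = 2.4 gives y = 2.4·(10/3) = 8.

y = 8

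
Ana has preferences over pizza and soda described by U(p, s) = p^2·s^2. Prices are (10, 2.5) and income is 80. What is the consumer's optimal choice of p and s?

MU_p = 2·p·s^2 and MU_s = 2·p^2·s.
MRS = MU_p/MU_s = s/p.
Tangency: set MRS = p_p/p_s = 10/2.5 = 4.
So s/p = 4, i.e. s = 4·p.
Substitute into the budget 10·p + 2.5·s = 80: 20·p = 80, so p* = 4.
Then s* = 4·4 = 16.

p* = 4, s* = 16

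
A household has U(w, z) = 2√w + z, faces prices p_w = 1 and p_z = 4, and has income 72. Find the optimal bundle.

w* = 16, z* = 14

MU_w = 2/(2√w), MU_z = 1.
MRS = 2/(2√w) ÷ 1.
Tangency: set MRS = p_w/p_z = 1/4 = 0.25.
MRS depends only on w: 1/√w = 0.25 ⇒ √w = 1/0.25 = 4 ⇒ w* = 16.
From the budget, 4·z = 72 − 1·16 = 56, so z* = 14.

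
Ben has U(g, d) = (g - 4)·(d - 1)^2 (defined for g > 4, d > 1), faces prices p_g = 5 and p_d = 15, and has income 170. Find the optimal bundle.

g* = 13, d* = 7

MU_g = (d−1)^2, MU_d = 2·(g−4)·(d−1).
MRS = (1/2)·(d−1)/(g−4).
Tangency: set MRS = p_g/p_d = 5/15 = 1/3.
So (1/2)·(d − 1)/(g − 4) = 1/3, i.e. (d − 1) = (2/3)·(g − 4).
Rewrite the budget in excess-of-subsistence terms: 5·(g − 4) + 15·(d − 1) = 170 − 5·4 − 15·1 = 135.
Substituting, 15·(g − 4) = 135, so g − 4 = 9 and g* = 13.
Then d − 1 = (2/3)·9 = 6, so d* = 7.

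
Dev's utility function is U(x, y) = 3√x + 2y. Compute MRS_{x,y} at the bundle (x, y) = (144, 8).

MU_x = 3/(2√x), MU_y = 2.
MRS = 3/(2√x) ÷ 2.
At (144, 8): MRS = 1/16.
So at (144, 8) the consumer would give up 1/16 units of y for one more unit of x.

MRS = 1/16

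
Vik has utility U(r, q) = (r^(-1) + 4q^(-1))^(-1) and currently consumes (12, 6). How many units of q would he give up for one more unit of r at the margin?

MRS = 1/16

For CES with ρ = -1, MRS = (1/4)·(q/r)^2.
At (12, 6): MRS = 1/16.
So at (12, 6) the consumer would give up 1/16 units of q for one more unit of r.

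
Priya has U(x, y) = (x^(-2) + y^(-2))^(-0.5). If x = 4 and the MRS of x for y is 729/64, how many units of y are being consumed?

y = 9

For CES with ρ = -2, MRS = (y/x)^3.
Setting (y/4)^3 = 729/64 gives y/4 = 2.25 and y = 9.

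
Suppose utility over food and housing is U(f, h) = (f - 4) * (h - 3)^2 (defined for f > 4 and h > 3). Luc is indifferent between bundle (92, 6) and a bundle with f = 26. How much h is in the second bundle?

U(92, 6) = 792.
Set U(26, h) = 792 and solve.
With f = 26: (26 − 4) = 22, so (h − 3)^2 = 792/22 = 36.
Taking the square root (with h > 3): h − 3 = 6, so h = 9.
Check: U(26, 9) = 792.

h = 9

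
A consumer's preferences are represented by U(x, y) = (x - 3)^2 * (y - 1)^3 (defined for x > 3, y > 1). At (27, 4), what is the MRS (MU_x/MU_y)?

MRS = 1/12

MU_x = 2·(x−3)·(y−1)^3, MU_y = 3·(x−3)^2·(y−1)^2.
MRS = (2/3)·(y−1)/(x−3).
At (27, 4): MRS = 1/12.
The indifference curve has slope −1/12 at this bundle.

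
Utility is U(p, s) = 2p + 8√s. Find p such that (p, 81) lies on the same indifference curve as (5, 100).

U(5, 100) = 90.
Set U(p, 81) = 90 and solve.
With s = 81: √81 = 9, so 2p = 90 − 8·9 = 18 and p = 9.
Check: U(9, 81) = 90.

p = 9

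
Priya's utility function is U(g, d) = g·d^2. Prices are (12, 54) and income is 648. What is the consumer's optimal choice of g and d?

g* = 18, d* = 8

MU_g = d^2 and MU_d = 2·g·d.
MRS = MU_g/MU_d = (1/2)·d/g.
Tangency: set MRS = p_g/p_d = 12/54 = 2/9.
So (1/2)·d/g = 2/9, i.e. d = (4/9)·g.
Substitute into the budget 12·g + 54·d = 648: 36·g = 648, so g* = 18.
Then d* = (4/9)·18 = 8.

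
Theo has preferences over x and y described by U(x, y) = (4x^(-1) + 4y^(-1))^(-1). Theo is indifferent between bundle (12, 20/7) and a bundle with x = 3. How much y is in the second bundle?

U depends on (x, y) only through S = 4x^(-1) + 4y^(-1), so equal utility means equal S. At (12, 20/7): S = 26/15.
With x = 3: 4·3^(-1) = 4/3, so 4y^(-1) = 26/15 − 4/3 = 0.4, i.e. y^(-1) = 0.1.
Hence y = 1/0.1 = 10.
Check: U(3, 10) = 0.5769.

y = 10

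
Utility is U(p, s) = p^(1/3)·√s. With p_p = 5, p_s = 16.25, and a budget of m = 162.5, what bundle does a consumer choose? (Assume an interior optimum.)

MU_p = 1/3·p^(-2/3)·√s and MU_s = 0.5·p^(1/3)·s^(-0.5).
MRS = MU_p/MU_s = (2/3)·s/p.
Tangency: set MRS = p_p/p_s = 5/16.25 = 4/13.
So (2/3)·s/p = 4/13, i.e. s = (6/13)·p.
Substitute into the budget 5·p + 16.25·s = 162.5: 12.5·p = 162.5, so p* = 13.
Then s* = (6/13)·13 = 6.

p* = 13, s* = 6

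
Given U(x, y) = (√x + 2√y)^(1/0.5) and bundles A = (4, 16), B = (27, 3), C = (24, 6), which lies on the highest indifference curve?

Bundle A

Evaluate utility at each bundle:
U(A) = 100.000.
U(B) = 75.000.
U(C) = 96.000.
Highest utility is A, so A ≻ C ≻ B.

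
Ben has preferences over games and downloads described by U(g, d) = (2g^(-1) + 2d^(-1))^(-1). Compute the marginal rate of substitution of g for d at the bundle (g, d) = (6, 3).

MRS = 0.25

For CES with ρ = -1, MRS = (d/g)^2.
At (6, 3): MRS = 0.25.
The indifference curve has slope −0.25 at this bundle.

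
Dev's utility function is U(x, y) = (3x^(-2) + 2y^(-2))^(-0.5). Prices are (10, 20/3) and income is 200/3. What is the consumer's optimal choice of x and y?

x* = 4, y* = 4

For CES with ρ = -2, MRS = (3/2)·(y/x)^3.
Tangency: set MRS = p_x/p_y = 10/(20/3) = 1.5.
So (y/x)^3 = 1; taking the cube root, y/x = 1, i.e. y = x.
Substitute into the budget 10·x + (20/3)·y = 200/3: (50/3)·x = 200/3, so x* = 4 and y* = 4.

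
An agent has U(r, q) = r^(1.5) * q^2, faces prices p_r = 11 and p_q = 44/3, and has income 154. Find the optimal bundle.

MU_r = 1.5·√r·q^2 and MU_q = 2·r^(1.5)·q.
MRS = MU_r/MU_q = (0.75)·q/r.
Tangency: set MRS = p_r/p_q = 11/(44/3) = 0.75.
So (0.75)·q/r = 0.75, i.e. q = r.
Substitute into the budget 11·r + (44/3)·q = 154: (77/3)·r = 154, so r* = 6.
Then q* = 6.

r* = 6, q* = 6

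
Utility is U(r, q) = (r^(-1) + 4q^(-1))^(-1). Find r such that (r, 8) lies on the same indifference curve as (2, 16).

r = 4

U depends on (r, q) only through S = r^(-1) + 4q^(-1), so equal utility means equal S. At (2, 16): S = 0.75.
With q = 8: 4·8^(-1) = 0.5, so r^(-1) = 0.75 − 0.5 = 0.25.
Hence r = 1/0.25 = 4.
Check: U(4, 8) = 1.3333.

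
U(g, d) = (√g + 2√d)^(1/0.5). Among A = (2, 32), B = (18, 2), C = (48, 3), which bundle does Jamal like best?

Bundle A

Evaluate utility at each bundle:
U(A) = 162.000.
U(B) = 50.000.
U(C) = 108.000.
Highest utility is A, so A ≻ C ≻ B.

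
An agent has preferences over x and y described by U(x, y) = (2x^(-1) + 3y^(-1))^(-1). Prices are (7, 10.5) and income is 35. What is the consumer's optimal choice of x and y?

For CES with ρ = -1, MRS = (2/3)·(y/x)^2.
Tangency: set MRS = p_x/p_y = 7/10.5 = 2/3.
So (y/x)^2 = 1; taking the square root, y/x = 1, i.e. y = x.
Substitute into the budget 7·x + 10.5·y = 35: 17.5·x = 35, so x* = 2 and y* = 2.

x* = 2, y* = 2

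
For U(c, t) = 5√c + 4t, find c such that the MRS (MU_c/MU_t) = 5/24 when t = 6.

c = 9

MU_c = 5/(2√c), MU_t = 4.
MRS = 5/(2√c) ÷ 4.
MRS depends only on c: 0.625/√c = 5/24 ⇒ √c = 0.625/(5/24) = 3 ⇒ c = 9.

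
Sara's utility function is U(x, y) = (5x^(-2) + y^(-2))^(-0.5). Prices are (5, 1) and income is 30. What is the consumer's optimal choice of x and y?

x* = 5, y* = 5

For CES with ρ = -2, MRS = (5/1)·(y/x)^3.
Tangency: set MRS = p_x/p_y = 5/1 = 5.
So (y/x)^3 = 1; taking the cube root, y/x = 1, i.e. y = x.
Substitute into the budget 5·x + 1·y = 30: 6·x = 30, so x* = 5 and y* = 5.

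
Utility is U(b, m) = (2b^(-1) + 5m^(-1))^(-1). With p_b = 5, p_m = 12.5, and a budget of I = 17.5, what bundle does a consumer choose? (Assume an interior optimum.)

b* = 1, m* = 1

For CES with ρ = -1, MRS = (2/5)·(m/b)^2.
Tangency: set MRS = p_b/p_m = 5/12.5 = 0.4.
So (m/b)^2 = 1; taking the square root, m/b = 1, i.e. m = b.
Substitute into the budget 5·b + 12.5·m = 17.5: 17.5·b = 17.5, so b* = 1 and m* = 1.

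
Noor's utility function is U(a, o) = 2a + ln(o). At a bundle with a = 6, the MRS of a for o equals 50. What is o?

MU_a = 2, MU_o = 1/o.
MRS = 2 ÷ (1/o).
MRS depends only on o: 2·o = 50 ⇒ o = 50/2 = 25.

o = 25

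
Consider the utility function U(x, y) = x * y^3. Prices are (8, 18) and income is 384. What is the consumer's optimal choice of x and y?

x* = 12, y* = 16

MU_x = y^3 and MU_y = 3·x·y^2.
MRS = MU_x/MU_y = (1/3)·y/x.
Tangency: set MRS = p_x/p_y = 8/18 = 4/9.
So (1/3)·y/x = 4/9, i.e. y = (4/3)·x.
Substitute into the budget 8·x + 18·y = 384: 32·x = 384, so x* = 12.
Then y* = (4/3)·12 = 16.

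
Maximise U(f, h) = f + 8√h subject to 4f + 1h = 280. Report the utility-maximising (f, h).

MU_f = 1, MU_h = 8/(2√h).
MRS = 1 ÷ (8/(2√h)).
Tangency: set MRS = p_f/p_h = 4/1 = 4.
MRS depends only on h: 0.25·√h = 4 ⇒ √h = 4/0.25 = 16 ⇒ h* = 256.
From the budget, 4·f = 280 − 1·256 = 24, so f* = 6.

f* = 6, h* = 256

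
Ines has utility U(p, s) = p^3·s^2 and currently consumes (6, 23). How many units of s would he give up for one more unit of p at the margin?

MU_p = 3·p^2·s^2 and MU_s = 2·p^3·s.
MRS = MU_p/MU_s = (3/2)·s/p.
At (6, 23): MRS = 5.75.
The indifference curve has slope −5.75 at this bundle.

MRS = 5.75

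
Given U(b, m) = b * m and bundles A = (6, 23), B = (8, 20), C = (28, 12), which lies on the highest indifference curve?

Evaluate utility at each bundle:
U(A) = 138.
U(B) = 160.
U(C) = 336.
Highest utility is C, so C ≻ B ≻ A.

Bundle C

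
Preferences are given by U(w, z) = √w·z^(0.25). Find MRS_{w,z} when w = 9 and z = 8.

MRS = 16/9

MU_w = 0.5·w^(-0.5)·z^(0.25) and MU_z = 0.25·√w·z^(-0.75).
MRS = MU_w/MU_z = (2)·z/w.
At (9, 8): MRS = 16/9.
So at (9, 8) the consumer would give up 16/9 units of z for one more unit of w.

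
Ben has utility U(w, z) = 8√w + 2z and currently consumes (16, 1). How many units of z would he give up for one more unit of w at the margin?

MRS = 0.5

MU_w = 8/(2√w), MU_z = 2.
MRS = 8/(2√w) ÷ 2.
At (16, 1): MRS = 0.5.
That is, one extra unit of w is worth 0.5 units of z at the margin.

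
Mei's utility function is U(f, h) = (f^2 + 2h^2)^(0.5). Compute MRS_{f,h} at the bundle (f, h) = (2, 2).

For CES with ρ = 2, MRS = (1/2)·(h/f)^(-1).
At (2, 2): MRS = 0.5.
So at (2, 2) the consumer would give up 0.5 units of h for one more unit of f.

MRS = 0.5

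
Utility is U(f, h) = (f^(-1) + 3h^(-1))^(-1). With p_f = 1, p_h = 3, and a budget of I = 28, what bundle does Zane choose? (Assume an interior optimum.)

For CES with ρ = -1, MRS = (1/3)·(h/f)^2.
Tangency: set MRS = p_f/p_h = 1/3.
So (h/f)^2 = 1; taking the square root, h/f = 1, i.e. h = f.
Substitute into the budget 1·f + 3·h = 28: 4·f = 28, so f* = 7 and h* = 7.

f* = 7, h* = 7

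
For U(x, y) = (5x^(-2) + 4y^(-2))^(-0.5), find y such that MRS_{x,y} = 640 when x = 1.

y = 8

For CES with ρ = -2, MRS = (5/4)·(y/x)^3.
Setting (5/4)·(y/1)^3 = 640 gives (y/1)^3 = 512, so y/1 = 8 and y = 8.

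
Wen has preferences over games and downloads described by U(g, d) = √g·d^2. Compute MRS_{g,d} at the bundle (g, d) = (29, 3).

MRS = 3/116

MU_g = 0.5·g^(-0.5)·d^2 and MU_d = 2·√g·d.
MRS = MU_g/MU_d = (0.25)·d/g.
At (29, 3): MRS = 3/116.
So at (29, 3) the consumer would give up 3/116 units of d for one more unit of g.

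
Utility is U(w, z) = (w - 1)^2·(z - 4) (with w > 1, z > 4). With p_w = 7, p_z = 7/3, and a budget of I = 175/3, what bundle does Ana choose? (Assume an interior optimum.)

MU_w = 2·(w−1)·(z−4), MU_z = (w−1)^2.
MRS = (2/1)·(z−4)/(w−1).
Tangency: set MRS = p_w/p_z = 7/(7/3) = 3.
So (2/1)·(z − 4)/(w − 1) = 3, i.e. (z − 4) = 1.5·(w − 1).
Rewrite the budget in excess-of-subsistence terms: 7·(w − 1) + (7/3)·(z − 4) = 175/3 − 7·1 − (7/3)·4 = 42.
Substituting, 10.5·(w − 1) = 42, so w − 1 = 4 and w* = 5.
Then z − 4 = 1.5·4 = 6, so z* = 10.

w* = 5, z* = 10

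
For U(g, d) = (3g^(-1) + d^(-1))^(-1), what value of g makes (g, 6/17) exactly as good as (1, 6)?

U depends on (g, d) only through S = 3g^(-1) + d^(-1), so equal utility means equal S. At (1, 6): S = 19/6.
With d = 6/17: (6/17)^(-1) = 17/6, so 3g^(-1) = 19/6 − 17/6 = 1/3, i.e. g^(-1) = 1/9.
Hence g = 1/(1/9) = 9.
Check: U(9, 6/17) = 0.3158.

g = 9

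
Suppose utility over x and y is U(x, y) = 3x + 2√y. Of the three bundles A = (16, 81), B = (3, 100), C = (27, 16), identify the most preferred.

Bundle C

Evaluate utility at each bundle:
U(A) = 66.000.
U(B) = 29.000.
U(C) = 89.000.
Highest utility is C, so C ≻ A ≻ B.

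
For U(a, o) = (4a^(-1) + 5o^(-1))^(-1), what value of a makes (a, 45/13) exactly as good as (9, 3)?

a = 6

U depends on (a, o) only through S = 4a^(-1) + 5o^(-1), so equal utility means equal S. At (9, 3): S = 19/9.
With o = 45/13: 5·(45/13)^(-1) = 13/9, so 4a^(-1) = 19/9 − 13/9 = 2/3, i.e. a^(-1) = 1/6.
Hence a = 1/(1/6) = 6.
Check: U(6, 45/13) = 0.4737.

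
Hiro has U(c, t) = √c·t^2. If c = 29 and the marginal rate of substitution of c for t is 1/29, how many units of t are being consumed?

MU_c = 0.5·c^(-0.5)·t^2 and MU_t = 2·√c·t.
MRS = MU_c/MU_t = (0.25)·t/c.
Substitute c = 29: MRS = t/116. Setting t/116 = 1/29 gives t = (1/29)·116 = 4.

t = 4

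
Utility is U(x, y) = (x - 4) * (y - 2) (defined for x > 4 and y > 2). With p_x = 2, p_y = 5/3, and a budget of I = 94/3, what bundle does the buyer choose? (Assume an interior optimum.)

MU_x = (y−2), MU_y = (x−4).
MRS = (y−2)/(x−4).
Tangency: set MRS = p_x/p_y = 2/(5/3) = 1.2.
So (y − 2)/(x − 4) = 1.2, i.e. (y − 2) = 1.2·(x − 4).
Rewrite the budget in excess-of-subsistence terms: 2·(x − 4) + (5/3)·(y − 2) = 94/3 − 2·4 − (5/3)·2 = 20.
Substituting, 4·(x − 4) = 20, so x − 4 = 5 and x* = 9.
Then y − 2 = 1.2·5 = 6, so y* = 8.

x* = 9, y* = 8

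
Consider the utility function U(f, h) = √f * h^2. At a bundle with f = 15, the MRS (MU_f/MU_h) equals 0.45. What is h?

h = 27

MU_f = 0.5·f^(-0.5)·h^2 and MU_h = 2·√f·h.
MRS = MU_f/MU_h = (0.25)·h/f.
Substitute f = 15: MRS = h/60. Setting h/60 = 0.45 gives h = 0.45·60 = 27.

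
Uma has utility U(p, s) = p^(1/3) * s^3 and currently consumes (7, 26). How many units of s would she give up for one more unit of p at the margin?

MRS = 26/63

MU_p = 1/3·p^(-2/3)·s^3 and MU_s = 3·p^(1/3)·s^2.
MRS = MU_p/MU_s = (1/9)·s/p.
At (7, 26): MRS = 26/63.
The indifference curve has slope −26/63 at this bundle.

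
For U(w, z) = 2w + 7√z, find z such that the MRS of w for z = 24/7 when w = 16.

MU_w = 2, MU_z = 7/(2√z).
MRS = 2 ÷ (7/(2√z)).
MRS depends only on z: (4/7)·√z = 24/7 ⇒ √z = (24/7)/(4/7) = 6 ⇒ z = 36.

z = 36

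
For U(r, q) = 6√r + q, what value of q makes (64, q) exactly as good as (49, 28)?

U(49, 28) = 70.
Set U(64, q) = 70 and solve.
With r = 64: √64 = 8, so q = 70 − 6·8 = 22.
Check: U(64, 22) = 70.

q = 22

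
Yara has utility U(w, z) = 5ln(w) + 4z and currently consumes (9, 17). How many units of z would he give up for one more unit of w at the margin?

MRS = 5/36

MU_w = 5/w, MU_z = 4.
MRS = 5/w ÷ 4.
At (9, 17): MRS = 5/36.
That is, one extra unit of w is worth 5/36 units of z at the margin.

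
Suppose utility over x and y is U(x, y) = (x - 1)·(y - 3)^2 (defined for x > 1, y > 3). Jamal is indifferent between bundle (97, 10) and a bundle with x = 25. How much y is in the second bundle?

y = 17

U(97, 10) = 4704.
Set U(25, y) = 4704 and solve.
With x = 25: (25 − 1) = 24, so (y − 3)^2 = 4704/24 = 196.
Taking the square root (with y > 3): y − 3 = 14, so y = 17.
Check: U(25, 17) = 4704.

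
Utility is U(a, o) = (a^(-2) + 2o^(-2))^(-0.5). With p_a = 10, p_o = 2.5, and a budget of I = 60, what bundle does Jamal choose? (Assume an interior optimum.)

a* = 4, o* = 8

For CES with ρ = -2, MRS = (1/2)·(o/a)^3.
Tangency: set MRS = p_a/p_o = 10/2.5 = 4.
So (o/a)^3 = 8; taking the cube root, o/a = 2, i.e. o = 2·a.
Substitute into the budget 10·a + 2.5·o = 60: 15·a = 60, so a* = 4 and o* = 2·4 = 8.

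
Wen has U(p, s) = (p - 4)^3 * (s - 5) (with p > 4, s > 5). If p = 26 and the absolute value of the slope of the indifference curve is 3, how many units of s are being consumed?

s = 27

MU_p = 3·(p−4)^2·(s−5), MU_s = (p−4)^3.
MRS = (3/1)·(s−5)/(p−4).
Substitute p = 26: MRS = (s − 5)/(22/3). Setting this equal to 3 gives s − 5 = 3·(22/3) = 22, so s = 27.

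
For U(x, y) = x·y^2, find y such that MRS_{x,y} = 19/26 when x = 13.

y = 19

MU_x = y^2 and MU_y = 2·x·y.
MRS = MU_x/MU_y = (1/2)·y/x.
Substitute x = 13: MRS = y/26. Setting y/26 = 19/26 gives y = (19/26)·26 = 19.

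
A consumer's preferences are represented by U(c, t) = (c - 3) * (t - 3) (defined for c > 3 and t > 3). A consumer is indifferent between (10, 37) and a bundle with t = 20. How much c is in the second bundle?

U(10, 37) = 238.
Set U(c, 20) = 238 and solve.
With t = 20: (20 − 3) = 17, so (c − 3) = 238/17 = 14.
So c = 3 + 14 = 17.
Check: U(17, 20) = 238.

c = 17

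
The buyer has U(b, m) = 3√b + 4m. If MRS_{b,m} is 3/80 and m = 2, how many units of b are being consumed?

MU_b = 3/(2√b), MU_m = 4.
MRS = 3/(2√b) ÷ 4.
MRS depends only on b: 0.375/√b = 3/80 ⇒ √b = 0.375/(3/80) = 10 ⇒ b = 100.

b = 100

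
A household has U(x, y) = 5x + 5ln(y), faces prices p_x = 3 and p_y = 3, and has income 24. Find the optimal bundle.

MU_x = 5, MU_y = 5/y.
MRS = 5 ÷ (5/y).
Tangency: set MRS = p_x/p_y = 3/3 = 1.
MRS depends only on y: y = 1 ⇒ y* = 1.
From the budget, 3·x = 24 − 3·1 = 21, so x* = 7.

x* = 7, y* = 1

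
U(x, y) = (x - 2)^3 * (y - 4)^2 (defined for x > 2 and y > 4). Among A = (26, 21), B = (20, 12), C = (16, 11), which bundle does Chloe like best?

Evaluate utility at each bundle:
U(A) = 3995136.
U(B) = 373248.
U(C) = 134456.
Highest utility is A, so A ≻ B ≻ C.

Bundle A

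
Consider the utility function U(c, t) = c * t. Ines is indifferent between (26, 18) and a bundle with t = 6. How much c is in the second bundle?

U(26, 18) = 468.
Set U(c, 6) = 468 and solve.
With t = 6: c = 468/6 = 78.
Check: U(78, 6) = 468.

c = 78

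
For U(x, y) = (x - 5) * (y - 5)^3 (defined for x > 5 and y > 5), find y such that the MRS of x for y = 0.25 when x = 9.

y = 8

MU_x = (y−5)^3, MU_y = 3·(x−5)·(y−5)^2.
MRS = (1/3)·(y−5)/(x−5).
Substitute x = 9: MRS = (y − 5)/12. Setting this equal to 0.25 gives y − 5 = 0.25·12 = 3, so y = 8.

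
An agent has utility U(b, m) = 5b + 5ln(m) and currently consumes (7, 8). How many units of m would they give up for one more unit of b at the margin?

MU_b = 5, MU_m = 5/m.
MRS = 5 ÷ (5/m).
At (7, 8): MRS = 8.
So at (7, 8) the consumer would give up 8 units of m for one more unit of b.

MRS = 8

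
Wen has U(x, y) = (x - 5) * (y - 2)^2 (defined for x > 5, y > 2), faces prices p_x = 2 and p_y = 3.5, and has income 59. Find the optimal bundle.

MU_x = (y−2)^2, MU_y = 2·(x−5)·(y−2).
MRS = (1/2)·(y−2)/(x−5).
Tangency: set MRS = p_x/p_y = 2/3.5 = 4/7.
So (1/2)·(y − 2)/(x − 5) = 4/7, i.e. (y − 2) = (8/7)·(x − 5).
Rewrite the budget in excess-of-subsistence terms: 2·(x − 5) + 3.5·(y − 2) = 59 − 2·5 − 3.5·2 = 42.
Substituting, 6·(x − 5) = 42, so x − 5 = 7 and x* = 12.
Then y − 2 = (8/7)·7 = 8, so y* = 10.

x* = 12, y* = 10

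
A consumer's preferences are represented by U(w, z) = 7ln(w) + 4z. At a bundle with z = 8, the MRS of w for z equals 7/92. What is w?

MU_w = 7/w, MU_z = 4.
MRS = 7/w ÷ 4.
MRS depends only on w: 1.75/w = 7/92 ⇒ w = 1.75/(7/92) = 23.

w = 23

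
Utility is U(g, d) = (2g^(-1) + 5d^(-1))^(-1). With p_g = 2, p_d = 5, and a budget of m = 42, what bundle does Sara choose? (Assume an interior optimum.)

For CES with ρ = -1, MRS = (2/5)·(d/g)^2.
Tangency: set MRS = p_g/p_d = 2/5 = 0.4.
So (d/g)^2 = 1; taking the square root, d/g = 1, i.e. d = g.
Substitute into the budget 2·g + 5·d = 42: 7·g = 42, so g* = 6 and d* = 6.

g* = 6, d* = 6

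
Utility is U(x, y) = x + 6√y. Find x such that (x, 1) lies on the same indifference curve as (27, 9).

x = 39

U(27, 9) = 45.
Set U(x, 1) = 45 and solve.
With y = 1: √1 = 1, so x = 45 − 6·1 = 39.
Check: U(39, 1) = 45.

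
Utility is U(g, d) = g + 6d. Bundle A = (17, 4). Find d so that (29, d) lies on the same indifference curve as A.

d = 2

U(17, 4) = 41.
Set U(29, d) = 41 and solve.
29 + 6d = 41 ⇒ 6d = 12 ⇒ d = 2.
Check: U(29, 2) = 41.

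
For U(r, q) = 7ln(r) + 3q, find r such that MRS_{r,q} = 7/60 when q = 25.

r = 20

MU_r = 7/r, MU_q = 3.
MRS = 7/r ÷ 3.
MRS depends only on r: (7/3)/r = 7/60 ⇒ r = (7/3)/(7/60) = 20.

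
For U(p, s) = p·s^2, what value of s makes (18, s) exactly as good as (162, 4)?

s = 12

U(162, 4) = 2592.
Set U(18, s) = 2592 and solve.
With p = 18: s^2 = 2592/18 = 144; taking the square root, s = 12.
Check: U(18, 12) = 2592.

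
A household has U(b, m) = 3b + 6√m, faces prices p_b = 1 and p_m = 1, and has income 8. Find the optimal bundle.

MU_b = 3, MU_m = 6/(2√m).
MRS = 3 ÷ (6/(2√m)).
Tangency: set MRS = p_b/p_m = 1/1 = 1.
MRS depends only on m: √m = 1 ⇒ √m = 1 ⇒ m* = 1.
From the budget, 1·b = 8 − 1·1 = 7, so b* = 7.

b* = 7, m* = 1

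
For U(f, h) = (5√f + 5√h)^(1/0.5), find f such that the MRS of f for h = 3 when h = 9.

For CES with ρ = 0.5, MRS = √(h/f).
Setting √(9/f) = 3 gives 9/f = 9 and f = 1.

f = 1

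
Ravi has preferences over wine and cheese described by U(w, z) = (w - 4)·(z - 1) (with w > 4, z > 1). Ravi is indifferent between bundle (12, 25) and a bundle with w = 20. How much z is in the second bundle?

U(12, 25) = 192.
Set U(20, z) = 192 and solve.
With w = 20: (20 − 4) = 16, so (z − 1) = 192/16 = 12.
So z = 1 + 12 = 13.
Check: U(20, 13) = 192.

z = 13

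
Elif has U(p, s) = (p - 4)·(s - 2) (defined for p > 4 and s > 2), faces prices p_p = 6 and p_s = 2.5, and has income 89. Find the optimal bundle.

p* = 9, s* = 14

MU_p = (s−2), MU_s = (p−4).
MRS = (s−2)/(p−4).
Tangency: set MRS = p_p/p_s = 6/2.5 = 2.4.
So (s − 2)/(p − 4) = 2.4, i.e. (s − 2) = 2.4·(p − 4).
Rewrite the budget in excess-of-subsistence terms: 6·(p − 4) + 2.5·(s − 2) = 89 − 6·4 − 2.5·2 = 60.
Substituting, 12·(p − 4) = 60, so p − 4 = 5 and p* = 9.
Then s − 2 = 2.4·5 = 12, so s* = 14.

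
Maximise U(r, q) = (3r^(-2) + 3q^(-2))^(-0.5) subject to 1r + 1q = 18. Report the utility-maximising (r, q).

For CES with ρ = -2, MRS = (q/r)^3.
Tangency: set MRS = p_r/p_q = 1/1 = 1.
So (q/r)^3 = 1; taking the cube root, q/r = 1, i.e. q = r.
Substitute into the budget 1·r + 1·q = 18: 2·r = 18, so r* = 9 and q* = 9.

r* = 9, q* = 9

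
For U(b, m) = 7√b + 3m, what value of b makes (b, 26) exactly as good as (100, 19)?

U(100, 19) = 127.
Set U(b, 26) = 127 and solve.
With m = 26: 7√b = 127 − 3·26 = 49, so √b = 7 and b = 49.
Check: U(49, 26) = 127.

b = 49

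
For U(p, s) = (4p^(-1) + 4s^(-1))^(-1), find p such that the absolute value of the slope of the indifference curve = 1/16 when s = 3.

p = 12

For CES with ρ = -1, MRS = (s/p)^2.
Setting (3/p)^2 = 1/16 gives 3/p = 0.25 and p = 12.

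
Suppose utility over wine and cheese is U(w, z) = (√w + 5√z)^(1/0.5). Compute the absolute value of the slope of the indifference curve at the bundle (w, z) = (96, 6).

MRS = 0.05

For CES with ρ = 0.5, MRS = (1/5)·√(z/w).
At (96, 6): MRS = 0.05.
So at (96, 6) the consumer would give up 0.05 units of z for one more unit of w.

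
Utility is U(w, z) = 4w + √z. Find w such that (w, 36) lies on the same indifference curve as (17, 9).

w = 16.25

U(17, 9) = 71.
Set U(w, 36) = 71 and solve.
With z = 36: √36 = 6, so 4w = 71 − 6 = 65 and w = 16.25.
Check: U(16.25, 36) = 71.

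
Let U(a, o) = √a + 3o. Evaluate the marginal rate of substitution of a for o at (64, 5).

MU_a = 1/(2√a), MU_o = 3.
MRS = 1/(2√a) ÷ 3.
At (64, 5): MRS = 1/48.
The indifference curve has slope −1/48 at this bundle.

MRS = 1/48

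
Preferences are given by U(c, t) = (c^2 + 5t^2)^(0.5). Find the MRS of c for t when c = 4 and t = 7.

MRS = 4/35

For CES with ρ = 2, MRS = (1/5)·(t/c)^(-1).
At (4, 7): MRS = 4/35.
The indifference curve has slope −4/35 at this bundle.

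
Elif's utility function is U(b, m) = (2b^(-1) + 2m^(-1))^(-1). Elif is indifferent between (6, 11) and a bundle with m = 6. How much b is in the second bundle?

U depends on (b, m) only through S = 2b^(-1) + 2m^(-1), so equal utility means equal S. At (6, 11): S = 17/33.
With m = 6: 2·6^(-1) = 1/3, so 2b^(-1) = 17/33 − 1/3 = 2/11, i.e. b^(-1) = 1/11.
Hence b = 1/(1/11) = 11.
Check: U(11, 6) = 1.9412.

b = 11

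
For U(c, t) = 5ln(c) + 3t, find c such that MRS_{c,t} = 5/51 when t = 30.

c = 17

MU_c = 5/c, MU_t = 3.
MRS = 5/c ÷ 3.
MRS depends only on c: (5/3)/c = 5/51 ⇒ c = (5/3)/(5/51) = 17.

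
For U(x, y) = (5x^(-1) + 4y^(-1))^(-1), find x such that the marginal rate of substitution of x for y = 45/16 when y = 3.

x = 2

For CES with ρ = -1, MRS = (5/4)·(y/x)^2.
Setting (5/4)·(3/x)^2 = 45/16 gives (3/x)^2 = 2.25, so 3/x = 1.5 and x = 2.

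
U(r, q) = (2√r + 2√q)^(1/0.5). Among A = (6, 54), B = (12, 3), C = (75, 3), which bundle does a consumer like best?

Evaluate utility at each bundle:
U(A) = 384.000.
U(B) = 108.000.
U(C) = 432.000.
Highest utility is C, so C ≻ A ≻ B.

Bundle C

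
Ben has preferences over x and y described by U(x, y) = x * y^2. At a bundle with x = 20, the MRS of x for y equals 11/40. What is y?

MU_x = y^2 and MU_y = 2·x·y.
MRS = MU_x/MU_y = (1/2)·y/x.
Substitute x = 20: MRS = y/40. Setting y/40 = 11/40 gives y = (11/40)·40 = 11.

y = 11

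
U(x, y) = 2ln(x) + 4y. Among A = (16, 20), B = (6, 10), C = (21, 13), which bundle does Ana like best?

Bundle A

Evaluate utility at each bundle:
U(A) = 85.545.
U(B) = 43.584.
U(C) = 58.089.
Highest utility is A, so A ≻ C ≻ B.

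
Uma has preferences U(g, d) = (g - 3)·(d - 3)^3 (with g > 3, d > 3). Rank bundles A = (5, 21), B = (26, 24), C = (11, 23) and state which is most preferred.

Evaluate utility at each bundle:
U(A) = 11664.
U(B) = 213003.
U(C) = 64000.
Highest utility is B, so B ≻ C ≻ A.

Bundle B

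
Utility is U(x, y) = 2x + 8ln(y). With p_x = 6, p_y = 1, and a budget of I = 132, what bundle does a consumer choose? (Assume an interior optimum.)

x* = 18, y* = 24

MU_x = 2, MU_y = 8/y.
MRS = 2 ÷ (8/y).
Tangency: set MRS = p_x/p_y = 6/1 = 6.
MRS depends only on y: 0.25·y = 6 ⇒ y* = 6/0.25 = 24.
From the budget, 6·x = 132 − 1·24 = 108, so x* = 18.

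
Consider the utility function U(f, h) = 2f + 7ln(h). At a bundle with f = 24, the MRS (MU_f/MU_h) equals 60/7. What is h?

h = 30

MU_f = 2, MU_h = 7/h.
MRS = 2 ÷ (7/h).
MRS depends only on h: (2/7)·h = 60/7 ⇒ h = (60/7)/(2/7) = 30.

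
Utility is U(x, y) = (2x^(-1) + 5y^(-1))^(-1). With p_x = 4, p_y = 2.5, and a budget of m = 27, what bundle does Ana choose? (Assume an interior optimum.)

x* = 3, y* = 6

For CES with ρ = -1, MRS = (2/5)·(y/x)^2.
Tangency: set MRS = p_x/p_y = 4/2.5 = 1.6.
So (y/x)^2 = 4; taking the square root, y/x = 2, i.e. y = 2·x.
Substitute into the budget 4·x + 2.5·y = 27: 9·x = 27, so x* = 3 and y* = 2·3 = 6.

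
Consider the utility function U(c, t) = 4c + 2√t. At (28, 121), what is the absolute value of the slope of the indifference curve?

MU_c = 4, MU_t = 2/(2√t).
MRS = 4 ÷ (2/(2√t)).
At (28, 121): MRS = 44.
That is, one extra unit of c is worth 44 units of t at the margin.

MRS = 44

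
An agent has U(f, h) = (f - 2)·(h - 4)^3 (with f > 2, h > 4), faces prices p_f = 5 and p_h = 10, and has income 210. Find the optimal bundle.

f* = 10, h* = 16

MU_f = (h−4)^3, MU_h = 3·(f−2)·(h−4)^2.
MRS = (1/3)·(h−4)/(f−2).
Tangency: set MRS = p_f/p_h = 5/10 = 0.5.
So (1/3)·(h − 4)/(f − 2) = 0.5, i.e. (h − 4) = 1.5·(f − 2).
Rewrite the budget in excess-of-subsistence terms: 5·(f − 2) + 10·(h − 4) = 210 − 5·2 − 10·4 = 160.
Substituting, 20·(f − 2) = 160, so f − 2 = 8 and f* = 10.
Then h − 4 = 1.5·8 = 12, so h* = 16.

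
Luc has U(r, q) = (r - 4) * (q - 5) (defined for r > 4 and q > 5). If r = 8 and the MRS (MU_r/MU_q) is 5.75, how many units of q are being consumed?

q = 28

MU_r = (q−5), MU_q = (r−4).
MRS = (q−5)/(r−4).
Substitute r = 8: MRS = (q − 5)/4. Setting this equal to 5.75 gives q − 5 = 5.75·4 = 23, so q = 28.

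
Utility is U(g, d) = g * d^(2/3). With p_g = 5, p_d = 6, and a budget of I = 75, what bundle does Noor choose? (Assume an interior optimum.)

g* = 9, d* = 5

MU_g = d^(2/3) and MU_d = 2/3·g·d^(-1/3).
MRS = MU_g/MU_d = (1.5)·d/g.
Tangency: set MRS = p_g/p_d = 5/6.
So (1.5)·d/g = 5/6, i.e. d = (5/9)·g.
Substitute into the budget 5·g + 6·d = 75: (25/3)·g = 75, so g* = 9.
Then d* = (5/9)·9 = 5.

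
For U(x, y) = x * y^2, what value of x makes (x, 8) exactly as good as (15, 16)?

x = 60

U(15, 16) = 3840.
Set U(x, 8) = 3840 and solve.
With y = 8: 8^2 = 64, so x = 3840/64 = 60.
Check: U(60, 8) = 3840.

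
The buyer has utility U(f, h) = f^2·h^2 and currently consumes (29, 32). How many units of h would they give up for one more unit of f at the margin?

MU_f = 2·f·h^2 and MU_h = 2·f^2·h.
MRS = MU_f/MU_h = h/f.
At (29, 32): MRS = 32/29.
The indifference curve has slope −32/29 at this bundle.

MRS = 32/29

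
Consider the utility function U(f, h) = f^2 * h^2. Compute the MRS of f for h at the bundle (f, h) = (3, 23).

MRS = 23/3

MU_f = 2·f·h^2 and MU_h = 2·f^2·h.
MRS = MU_f/MU_h = h/f.
At (3, 23): MRS = 23/3.
That is, one extra unit of f is worth 23/3 units of h at the margin.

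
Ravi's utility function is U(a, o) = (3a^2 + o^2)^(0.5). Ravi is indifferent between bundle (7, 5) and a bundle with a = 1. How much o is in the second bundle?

o = 13

U depends on (a, o) only through S = 3a^2 + o^2, so equal utility means equal S. At (7, 5): S = 172.
With a = 1: 3·1^2 = 3, so o^2 = 172 − 3 = 169.
Hence o = √169 = 13.
Check: U(1, 13) = 13.1149.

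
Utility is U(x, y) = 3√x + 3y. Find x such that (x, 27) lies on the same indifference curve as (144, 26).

x = 121

U(144, 26) = 114.
Set U(x, 27) = 114 and solve.
With y = 27: 3√x = 114 − 3·27 = 33, so √x = 11 and x = 121.
Check: U(121, 27) = 114.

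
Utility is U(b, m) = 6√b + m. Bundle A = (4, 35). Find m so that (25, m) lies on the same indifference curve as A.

m = 17

U(4, 35) = 47.
Set U(25, m) = 47 and solve.
With b = 25: √25 = 5, so m = 47 − 6·5 = 17.
Check: U(25, 17) = 47.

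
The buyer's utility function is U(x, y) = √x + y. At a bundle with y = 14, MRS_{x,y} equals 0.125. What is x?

x = 16

MU_x = 1/(2√x), MU_y = 1.
MRS = 1/(2√x) ÷ 1.
MRS depends only on x: 0.5/√x = 0.125 ⇒ √x = 0.5/0.125 = 4 ⇒ x = 16.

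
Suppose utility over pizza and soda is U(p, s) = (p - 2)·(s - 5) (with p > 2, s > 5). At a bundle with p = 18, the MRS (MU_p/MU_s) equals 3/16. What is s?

MU_p = (s−5), MU_s = (p−2).
MRS = (s−5)/(p−2).
Substitute p = 18: MRS = (s − 5)/16. Setting this equal to 3/16 gives s − 5 = (3/16)·16 = 3, so s = 8.

s = 8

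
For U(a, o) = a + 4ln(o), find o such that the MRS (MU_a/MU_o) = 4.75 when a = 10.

o = 19

MU_a = 1, MU_o = 4/o.
MRS = 1 ÷ (4/o).
MRS depends only on o: 0.25·o = 4.75 ⇒ o = 4.75/0.25 = 19.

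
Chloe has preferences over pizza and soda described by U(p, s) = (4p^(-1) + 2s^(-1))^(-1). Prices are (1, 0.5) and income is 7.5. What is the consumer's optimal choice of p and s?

p* = 5, s* = 5

For CES with ρ = -1, MRS = (4/2)·(s/p)^2.
Tangency: set MRS = p_p/p_s = 1/0.5 = 2.
So (s/p)^2 = 1; taking the square root, s/p = 1, i.e. s = p.
Substitute into the budget 1·p + 0.5·s = 7.5: 1.5·p = 7.5, so p* = 5 and s* = 5.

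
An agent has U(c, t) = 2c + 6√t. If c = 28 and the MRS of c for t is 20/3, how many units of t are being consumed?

t = 100

MU_c = 2, MU_t = 6/(2√t).
MRS = 2 ÷ (6/(2√t)).
MRS depends only on t: (2/3)·√t = 20/3 ⇒ √t = (20/3)/(2/3) = 10 ⇒ t = 100.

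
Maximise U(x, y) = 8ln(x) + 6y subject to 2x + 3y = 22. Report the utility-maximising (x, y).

x* = 2, y* = 6

MU_x = 8/x, MU_y = 6.
MRS = 8/x ÷ 6.
Tangency: set MRS = p_x/p_y = 2/3.
MRS depends only on x: (4/3)/x = 2/3 ⇒ x* = (4/3)/(2/3) = 2.
From the budget, 3·y = 22 − 2·2 = 18, so y* = 6.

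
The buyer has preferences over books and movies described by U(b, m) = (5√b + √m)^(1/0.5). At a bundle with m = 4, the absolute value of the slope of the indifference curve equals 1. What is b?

For CES with ρ = 0.5, MRS = (5/1)·√(m/b).
Setting (5/1)·√(4/b) = 1 gives √(4/b) = 0.2, so 4/b = 1/25 and b = 100.

b = 100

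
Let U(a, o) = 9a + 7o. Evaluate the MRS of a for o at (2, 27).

MRS = 9/7

MU_a = 9, MU_o = 7, so MRS = 9/7 at every bundle.
At (2, 27): MRS = 9/7.
The indifference curve has slope −9/7 at this bundle.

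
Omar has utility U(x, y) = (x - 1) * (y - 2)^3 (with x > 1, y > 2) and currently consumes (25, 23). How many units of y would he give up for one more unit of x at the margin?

MU_x = (y−2)^3, MU_y = 3·(x−1)·(y−2)^2.
MRS = (1/3)·(y−2)/(x−1).
At (25, 23): MRS = 7/24.
That is, one extra unit of x is worth 7/24 units of y at the margin.

MRS = 7/24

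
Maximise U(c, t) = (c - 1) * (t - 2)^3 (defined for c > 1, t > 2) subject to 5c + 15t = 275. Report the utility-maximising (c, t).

MU_c = (t−2)^3, MU_t = 3·(c−1)·(t−2)^2.
MRS = (1/3)·(t−2)/(c−1).
Tangency: set MRS = p_c/p_t = 5/15 = 1/3.
So (1/3)·(t − 2)/(c − 1) = 1/3, i.e. (t − 2) = (c − 1).
Rewrite the budget in excess-of-subsistence terms: 5·(c − 1) + 15·(t − 2) = 275 − 5·1 − 15·2 = 240.
Substituting, 20·(c − 1) = 240, so c − 1 = 12 and c* = 13.
Then t − 2 = 12, so t* = 14.

c* = 13, t* = 14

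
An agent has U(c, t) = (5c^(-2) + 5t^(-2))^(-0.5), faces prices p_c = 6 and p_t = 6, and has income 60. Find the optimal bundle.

c* = 5, t* = 5

For CES with ρ = -2, MRS = (t/c)^3.
Tangency: set MRS = p_c/p_t = 6/6 = 1.
So (t/c)^3 = 1; taking the cube root, t/c = 1, i.e. t = c.
Substitute into the budget 6·c + 6·t = 60: 12·c = 60, so c* = 5 and t* = 5.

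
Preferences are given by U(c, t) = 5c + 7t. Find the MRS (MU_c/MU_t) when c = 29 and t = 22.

MRS = 5/7

MU_c = 5, MU_t = 7, so MRS = 5/7 at every bundle.
At (29, 22): MRS = 5/7.
The indifference curve has slope −5/7 at this bundle.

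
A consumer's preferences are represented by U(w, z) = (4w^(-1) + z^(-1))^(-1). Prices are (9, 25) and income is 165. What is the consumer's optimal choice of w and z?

For CES with ρ = -1, MRS = (4/1)·(z/w)^2.
Tangency: set MRS = p_w/p_z = 9/25.
So (z/w)^2 = 9/100; taking the square root, z/w = 0.3, i.e. z = 0.3·w.
Substitute into the budget 9·w + 25·z = 165: 16.5·w = 165, so w* = 10 and z* = 0.3·10 = 3.

w* = 10, z* = 3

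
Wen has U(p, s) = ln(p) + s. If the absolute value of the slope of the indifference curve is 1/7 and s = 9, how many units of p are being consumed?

p = 7

MU_p = 1/p, MU_s = 1.
MRS = 1/p ÷ 1.
MRS depends only on p: 1/p = 1/7 ⇒ p = 1/(1/7) = 7.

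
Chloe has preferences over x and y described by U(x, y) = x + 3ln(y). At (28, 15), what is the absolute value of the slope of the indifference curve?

MRS = 5

MU_x = 1, MU_y = 3/y.
MRS = 1 ÷ (3/y).
At (28, 15): MRS = 5.
So at (28, 15) the consumer would give up 5 units of y for one more unit of x.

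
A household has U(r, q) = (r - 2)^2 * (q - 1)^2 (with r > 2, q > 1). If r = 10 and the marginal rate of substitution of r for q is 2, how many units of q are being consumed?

MU_r = 2·(r−2)·(q−1)^2, MU_q = 2·(r−2)^2·(q−1).
MRS = (q−1)/(r−2).
Substitute r = 10: MRS = (q − 1)/8. Setting this equal to 2 gives q − 1 = 2·8 = 16, so q = 17.

q = 17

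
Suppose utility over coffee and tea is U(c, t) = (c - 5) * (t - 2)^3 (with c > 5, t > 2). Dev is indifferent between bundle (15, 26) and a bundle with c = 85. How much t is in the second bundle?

U(15, 26) = 138240.
Set U(85, t) = 138240 and solve.
With c = 85: (85 − 5) = 80, so (t − 2)^3 = 138240/80 = 1728.
Taking the cube root (with t > 2): t − 2 = 12, so t = 14.
Check: U(85, 14) = 138240.

t = 14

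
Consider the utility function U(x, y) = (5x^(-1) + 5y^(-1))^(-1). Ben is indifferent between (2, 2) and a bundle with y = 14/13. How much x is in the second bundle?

U depends on (x, y) only through S = 5x^(-1) + 5y^(-1), so equal utility means equal S. At (2, 2): S = 5.
With y = 14/13: 5·(14/13)^(-1) = 65/14, so 5x^(-1) = 5 − 65/14 = 5/14, i.e. x^(-1) = 1/14.
Hence x = 1/(1/14) = 14.
Check: U(14, 14/13) = 0.2.

x = 14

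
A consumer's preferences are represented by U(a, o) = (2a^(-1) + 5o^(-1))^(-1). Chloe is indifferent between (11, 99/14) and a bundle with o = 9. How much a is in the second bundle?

U depends on (a, o) only through S = 2a^(-1) + 5o^(-1), so equal utility means equal S. At (11, 99/14): S = 8/9.
With o = 9: 5·9^(-1) = 5/9, so 2a^(-1) = 8/9 − 5/9 = 1/3, i.e. a^(-1) = 1/6.
Hence a = 1/(1/6) = 6.
Check: U(6, 9) = 1.125.

a = 6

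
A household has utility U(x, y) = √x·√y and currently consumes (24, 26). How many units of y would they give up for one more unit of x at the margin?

MU_x = 0.5·x^(-0.5)·√y and MU_y = 0.5·√x·y^(-0.5).
MRS = MU_x/MU_y = y/x.
At (24, 26): MRS = 13/12.
The indifference curve has slope −13/12 at this bundle.

MRS = 13/12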